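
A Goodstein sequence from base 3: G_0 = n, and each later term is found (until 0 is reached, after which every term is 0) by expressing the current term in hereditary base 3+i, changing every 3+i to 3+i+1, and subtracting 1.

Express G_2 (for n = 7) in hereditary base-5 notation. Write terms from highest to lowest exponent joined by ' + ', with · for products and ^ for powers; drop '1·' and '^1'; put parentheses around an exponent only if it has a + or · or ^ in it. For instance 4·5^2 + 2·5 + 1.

step 0: 7 = 2·3 + 1; sub 4 for 3: 2·4 + 1; = 9; G_1 = 9−1 = 8
step 1: 8 = 2·4; sub 5 for 4: 2·5; = 10; G_2 = 10−1 = 9
step 2: 9 = 5 + 4; sub 6 for 5: 6 + 4; = 10; G_3 = 10−1 = 9

5 + 4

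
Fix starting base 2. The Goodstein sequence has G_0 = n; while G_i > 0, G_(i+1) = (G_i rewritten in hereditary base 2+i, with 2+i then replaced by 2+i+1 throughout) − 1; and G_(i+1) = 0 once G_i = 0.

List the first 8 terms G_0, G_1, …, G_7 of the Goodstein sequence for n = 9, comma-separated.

9, 81, 1023, 9842, 140743, 2471826, 50333399, 1162263921

i=0: 9 = 2^(2 + 1) + 1 (b=2); 2→3: 3^(3 + 1) + 1 = 82; 82−1 = 81
i=1: 81 = 3^(3 + 1) (b=3); 3→4: 4^(4 + 1) = 1024; 1024−1 = 1023
i=2: 1023 = 3·4^4 + 3·4^3 + 3·4^2 + 3·4 + 3 (b=4); 4→5: 3·5^5 + 3·5^3 + 3·5^2 + 3·5 + 3 = 9843; 9843−1 = 9842
i=3: 9842 = 3·5^5 + 3·5^3 + 3·5^2 + 3·5 + 2 (b=5); 5→6: 3·6^6 + 3·6^3 + 3·6^2 + 3·6 + 2 = 140744; 140744−1 = 140743
i=4: 140743 = 3·6^6 + 3·6^3 + 3·6^2 + 3·6 + 1 (b=6); 6→7: 3·7^7 + 3·7^3 + 3·7^2 + 3·7 + 1 = 2471827; 2471827−1 = 2471826
i=5: 2471826 = 3·7^7 + 3·7^3 + 3·7^2 + 3·7 (b=7); 7→8: 3·8^8 + 3·8^3 + 3·8^2 + 3·8 = 50333400; 50333400−1 = 50333399
i=6: 50333399 = 3·8^8 + 3·8^3 + 3·8^2 + 2·8 + 7 (b=8); 8→9: 3·9^9 + 3·9^3 + 3·9^2 + 2·9 + 7 = 1162263922; 1162263922−1 = 1162263921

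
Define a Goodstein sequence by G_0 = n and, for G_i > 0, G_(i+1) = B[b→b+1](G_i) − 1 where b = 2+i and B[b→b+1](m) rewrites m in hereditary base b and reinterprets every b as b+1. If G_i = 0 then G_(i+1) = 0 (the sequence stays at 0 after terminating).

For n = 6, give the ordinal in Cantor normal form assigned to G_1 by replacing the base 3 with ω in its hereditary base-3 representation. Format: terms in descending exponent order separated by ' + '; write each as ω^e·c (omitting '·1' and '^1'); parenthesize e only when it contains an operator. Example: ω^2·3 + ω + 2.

step 0: 6 = 2^2 + 2; sub 3 for 2: 3^3 + 3; = 30; G_1 = 30−1 = 29
step 1: 29 = 3^3 + 2; sub 4 for 3: 4^4 + 2; = 258; G_2 = 258−1 = 257

ω^ω + 2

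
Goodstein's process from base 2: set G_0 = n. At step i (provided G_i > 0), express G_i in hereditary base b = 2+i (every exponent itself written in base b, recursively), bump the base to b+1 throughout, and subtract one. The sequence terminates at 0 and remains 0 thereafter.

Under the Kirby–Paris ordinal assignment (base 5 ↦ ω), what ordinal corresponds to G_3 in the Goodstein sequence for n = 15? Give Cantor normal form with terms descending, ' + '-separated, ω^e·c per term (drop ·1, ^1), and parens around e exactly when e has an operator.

ω^(ω + 1) + ω^ω + 2

i=0: 15 = 2^(2 + 1) + 2^2 + 2 + 1 (b=2); 2→3: 3^(3 + 1) + 3^3 + 3 + 1 = 112; 112−1 = 111
i=1: 111 = 3^(3 + 1) + 3^3 + 3 (b=3); 3→4: 4^(4 + 1) + 4^4 + 4 = 1284; 1284−1 = 1283
i=2: 1283 = 4^(4 + 1) + 4^4 + 3 (b=4); 4→5: 5^(5 + 1) + 5^5 + 3 = 18753; 18753−1 = 18752
i=3: 18752 = 5^(5 + 1) + 5^5 + 2 (b=5); 5→6: 6^(6 + 1) + 6^6 + 2 = 326594; 326594−1 = 326593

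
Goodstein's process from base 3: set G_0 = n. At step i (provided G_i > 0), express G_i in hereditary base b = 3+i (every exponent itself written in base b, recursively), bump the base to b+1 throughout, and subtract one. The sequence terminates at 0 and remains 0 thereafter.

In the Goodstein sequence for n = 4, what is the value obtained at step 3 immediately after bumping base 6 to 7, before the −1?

3

[0] 4 ≡ 3 + 1 (base 3). Lift 4: 5. −1: 4.
[1] 4 ≡ 4 (base 4). Lift 5: 5. −1: 4.
[2] 4 ≡ 4 (base 5). Lift 6: 4. −1: 3.
[3] 3 ≡ 3 (base 6). Lift 7: 3. −1: 2.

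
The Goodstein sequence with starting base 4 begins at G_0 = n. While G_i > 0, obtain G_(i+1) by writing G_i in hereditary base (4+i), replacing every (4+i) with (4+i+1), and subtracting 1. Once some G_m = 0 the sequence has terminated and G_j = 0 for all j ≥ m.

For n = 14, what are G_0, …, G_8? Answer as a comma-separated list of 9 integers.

14, 16, 18, 20, 21, 22, 23, 24, 25

G_0=14  [base 4] 3·4 + 2  →[4↦5]→  3·5 + 2 = 17  −1 ⇒ G_1=16
G_1=16  [base 5] 3·5 + 1  →[5↦6]→  3·6 + 1 = 19  −1 ⇒ G_2=18
G_2=18  [base 6] 3·6  →[6↦7]→  3·7 = 21  −1 ⇒ G_3=20
G_3=20  [base 7] 2·7 + 6  →[7↦8]→  2·8 + 6 = 22  −1 ⇒ G_4=21
G_4=21  [base 8] 2·8 + 5  →[8↦9]→  2·9 + 5 = 23  −1 ⇒ G_5=22
G_5=22  [base 9] 2·9 + 4  →[9↦10]→  2·10 + 4 = 24  −1 ⇒ G_6=23
G_6=23  [base 10] 2·10 + 3  →[10↦11]→  2·11 + 3 = 25  −1 ⇒ G_7=24
G_7=24  [base 11] 2·11 + 2  →[11↦12]→  2·12 + 2 = 26  −1 ⇒ G_8=25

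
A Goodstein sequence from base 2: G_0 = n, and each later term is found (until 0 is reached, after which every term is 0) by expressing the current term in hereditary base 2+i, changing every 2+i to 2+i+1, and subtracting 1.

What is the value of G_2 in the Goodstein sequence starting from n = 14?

step 0: 14 = 2^(2 + 1) + 2^2 + 2; sub 3 for 2: 3^(3 + 1) + 3^3 + 3; = 111; G_1 = 111−1 = 110
step 1: 110 = 3^(3 + 1) + 3^3 + 2; sub 4 for 3: 4^(4 + 1) + 4^4 + 2; = 1282; G_2 = 1282−1 = 1281
step 2: 1281 = 4^(4 + 1) + 4^4 + 1; sub 5 for 4: 5^(5 + 1) + 5^5 + 1; = 18751; G_3 = 18751−1 = 18750

1281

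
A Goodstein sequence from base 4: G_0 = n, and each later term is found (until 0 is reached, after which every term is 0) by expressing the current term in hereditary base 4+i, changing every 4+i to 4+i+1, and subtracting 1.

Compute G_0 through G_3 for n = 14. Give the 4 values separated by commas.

14 —HB4→ 3·4 + 2 —bump→ 3·5 + 2 = 17 —(−1)→ 16
16 —HB5→ 3·5 + 1 —bump→ 3·6 + 1 = 19 —(−1)→ 18
18 —HB6→ 3·6 —bump→ 3·7 = 21 —(−1)→ 20

14, 16, 18, 20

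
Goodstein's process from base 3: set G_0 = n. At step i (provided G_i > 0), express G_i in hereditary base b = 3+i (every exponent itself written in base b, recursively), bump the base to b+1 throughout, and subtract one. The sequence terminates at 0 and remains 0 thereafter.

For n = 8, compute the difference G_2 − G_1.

1

step 0: 8 = 2·3 + 2; sub 4 for 3: 2·4 + 2; = 10; G_1 = 10−1 = 9
step 1: 9 = 2·4 + 1; sub 5 for 4: 2·5 + 1; = 11; G_2 = 11−1 = 10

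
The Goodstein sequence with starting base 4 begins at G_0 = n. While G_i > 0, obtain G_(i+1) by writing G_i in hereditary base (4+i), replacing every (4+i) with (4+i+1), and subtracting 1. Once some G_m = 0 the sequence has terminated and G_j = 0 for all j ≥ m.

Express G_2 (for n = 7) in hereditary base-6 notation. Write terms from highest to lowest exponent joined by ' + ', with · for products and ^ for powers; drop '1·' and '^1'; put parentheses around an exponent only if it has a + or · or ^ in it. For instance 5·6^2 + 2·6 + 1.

G_0 = 7. HB_4(7) = 4 + 3. Bump = 8. G_1 = 7.
G_1 = 7. HB_5(7) = 5 + 2. Bump = 8. G_2 = 7.
G_2 = 7. HB_6(7) = 6 + 1. Bump = 8. G_3 = 7.

6 + 1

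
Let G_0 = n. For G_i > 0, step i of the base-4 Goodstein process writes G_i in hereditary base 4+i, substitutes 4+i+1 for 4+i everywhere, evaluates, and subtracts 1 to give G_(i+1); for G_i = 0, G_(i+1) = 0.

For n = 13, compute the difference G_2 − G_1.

[0] 13 ≡ 3·4 + 1 (base 4). Lift 5: 16. −1: 15.
[1] 15 ≡ 3·5 (base 5). Lift 6: 18. −1: 17.

2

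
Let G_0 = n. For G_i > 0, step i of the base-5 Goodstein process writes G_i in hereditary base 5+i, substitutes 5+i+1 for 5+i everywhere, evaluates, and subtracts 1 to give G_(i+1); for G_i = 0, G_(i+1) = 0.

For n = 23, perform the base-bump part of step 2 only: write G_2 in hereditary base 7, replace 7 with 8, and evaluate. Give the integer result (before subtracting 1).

33

step 0: 23 = 4·5 + 3; sub 6 for 5: 4·6 + 3; = 27; G_1 = 27−1 = 26
step 1: 26 = 4·6 + 2; sub 7 for 6: 4·7 + 2; = 30; G_2 = 30−1 = 29
step 2: 29 = 4·7 + 1; sub 8 for 7: 4·8 + 1; = 33; G_3 = 33−1 = 32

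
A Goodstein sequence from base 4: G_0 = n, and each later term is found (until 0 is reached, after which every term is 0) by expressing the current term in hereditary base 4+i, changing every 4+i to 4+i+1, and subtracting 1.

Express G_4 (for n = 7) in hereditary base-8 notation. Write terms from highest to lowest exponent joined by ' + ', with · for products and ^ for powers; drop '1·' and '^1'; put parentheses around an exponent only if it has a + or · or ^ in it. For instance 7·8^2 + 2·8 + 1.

base 4: 7 = 4 + 3; at 5: 5 + 3 = 8; next = 7
base 5: 7 = 5 + 2; at 6: 6 + 2 = 8; next = 7
base 6: 7 = 6 + 1; at 7: 7 + 1 = 8; next = 7
base 7: 7 = 7; at 8: 8 = 8; next = 7
base 8: 7 = 7; at 9: 7 = 7; next = 6

7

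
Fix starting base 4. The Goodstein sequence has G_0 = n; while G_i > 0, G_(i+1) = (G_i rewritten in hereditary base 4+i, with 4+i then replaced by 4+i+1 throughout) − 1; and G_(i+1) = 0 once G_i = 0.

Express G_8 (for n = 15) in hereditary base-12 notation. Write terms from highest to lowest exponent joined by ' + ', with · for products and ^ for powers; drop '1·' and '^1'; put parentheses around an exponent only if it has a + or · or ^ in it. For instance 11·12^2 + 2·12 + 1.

2·12 + 3

(0) 15|_4 = 3·4 + 3 ↦ 3·5 + 3|_5 = 18 ⇒ 17
(1) 17|_5 = 3·5 + 2 ↦ 3·6 + 2|_6 = 20 ⇒ 19
(2) 19|_6 = 3·6 + 1 ↦ 3·7 + 1|_7 = 22 ⇒ 21
(3) 21|_7 = 3·7 ↦ 3·8|_8 = 24 ⇒ 23
(4) 23|_8 = 2·8 + 7 ↦ 2·9 + 7|_9 = 25 ⇒ 24
(5) 24|_9 = 2·9 + 6 ↦ 2·10 + 6|_10 = 26 ⇒ 25
(6) 25|_10 = 2·10 + 5 ↦ 2·11 + 5|_11 = 27 ⇒ 26
(7) 26|_11 = 2·11 + 4 ↦ 2·12 + 4|_12 = 28 ⇒ 27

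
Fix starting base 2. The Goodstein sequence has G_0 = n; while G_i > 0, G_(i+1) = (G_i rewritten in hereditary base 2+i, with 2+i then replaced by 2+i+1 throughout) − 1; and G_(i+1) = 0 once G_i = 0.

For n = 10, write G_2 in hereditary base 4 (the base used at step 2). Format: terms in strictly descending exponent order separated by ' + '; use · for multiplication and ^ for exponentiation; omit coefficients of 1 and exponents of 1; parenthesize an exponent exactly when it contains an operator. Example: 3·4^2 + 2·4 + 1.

(0) 10|_2 = 2^(2 + 1) + 2 ↦ 3^(3 + 1) + 3|_3 = 84 ⇒ 83
(1) 83|_3 = 3^(3 + 1) + 2 ↦ 4^(4 + 1) + 2|_4 = 1026 ⇒ 1025

4^(4 + 1) + 1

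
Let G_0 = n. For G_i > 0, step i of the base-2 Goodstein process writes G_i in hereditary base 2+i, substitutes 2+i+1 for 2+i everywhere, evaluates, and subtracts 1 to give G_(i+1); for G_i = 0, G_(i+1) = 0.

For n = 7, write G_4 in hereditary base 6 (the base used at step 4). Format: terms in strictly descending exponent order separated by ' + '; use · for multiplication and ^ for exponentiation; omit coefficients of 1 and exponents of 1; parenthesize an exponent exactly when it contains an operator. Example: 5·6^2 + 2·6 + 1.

6^6 + 1

G_0 = 7. HB_2(7) = 2^2 + 2 + 1. Bump = 31. G_1 = 30.
G_1 = 30. HB_3(30) = 3^3 + 3. Bump = 260. G_2 = 259.
G_2 = 259. HB_4(259) = 4^4 + 3. Bump = 3128. G_3 = 3127.
G_3 = 3127. HB_5(3127) = 5^5 + 2. Bump = 46658. G_4 = 46657.
G_4 = 46657. HB_6(46657) = 6^6 + 1. Bump = 823544. G_5 = 823543.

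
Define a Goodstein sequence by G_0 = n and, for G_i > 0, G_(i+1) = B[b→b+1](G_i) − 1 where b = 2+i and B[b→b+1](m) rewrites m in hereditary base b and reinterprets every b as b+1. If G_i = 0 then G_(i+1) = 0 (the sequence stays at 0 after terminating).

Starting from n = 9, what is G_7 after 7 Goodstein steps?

base 2: 9 = 2^(2 + 1) + 1; at 3: 3^(3 + 1) + 1 = 82; next = 81
base 3: 81 = 3^(3 + 1); at 4: 4^(4 + 1) = 1024; next = 1023
base 4: 1023 = 3·4^4 + 3·4^3 + 3·4^2 + 3·4 + 3; at 5: 3·5^5 + 3·5^3 + 3·5^2 + 3·5 + 3 = 9843; next = 9842
base 5: 9842 = 3·5^5 + 3·5^3 + 3·5^2 + 3·5 + 2; at 6: 3·6^6 + 3·6^3 + 3·6^2 + 3·6 + 2 = 140744; next = 140743
base 6: 140743 = 3·6^6 + 3·6^3 + 3·6^2 + 3·6 + 1; at 7: 3·7^7 + 3·7^3 + 3·7^2 + 3·7 + 1 = 2471827; next = 2471826
base 7: 2471826 = 3·7^7 + 3·7^3 + 3·7^2 + 3·7; at 8: 3·8^8 + 3·8^3 + 3·8^2 + 3·8 = 50333400; next = 50333399
base 8: 50333399 = 3·8^8 + 3·8^3 + 3·8^2 + 2·8 + 7; at 9: 3·9^9 + 3·9^3 + 3·9^2 + 2·9 + 7 = 1162263922; next = 1162263921
base 9: 1162263921 = 3·9^9 + 3·9^3 + 3·9^2 + 2·9 + 6; at 10: 3·10^10 + 3·10^3 + 3·10^2 + 2·10 + 6 = 30000003326; next = 30000003325

1162263921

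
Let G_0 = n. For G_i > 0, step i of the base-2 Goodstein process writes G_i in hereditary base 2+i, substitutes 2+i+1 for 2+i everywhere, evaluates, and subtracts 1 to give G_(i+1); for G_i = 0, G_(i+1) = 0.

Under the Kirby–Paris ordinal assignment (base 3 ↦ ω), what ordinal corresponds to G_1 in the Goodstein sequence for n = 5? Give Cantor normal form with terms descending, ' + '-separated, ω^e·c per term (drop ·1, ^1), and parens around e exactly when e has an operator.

ω^ω

base 2: 5 = 2^2 + 1; at 3: 3^3 + 1 = 28; next = 27
base 3: 27 = 3^3; at 4: 4^4 = 256; next = 255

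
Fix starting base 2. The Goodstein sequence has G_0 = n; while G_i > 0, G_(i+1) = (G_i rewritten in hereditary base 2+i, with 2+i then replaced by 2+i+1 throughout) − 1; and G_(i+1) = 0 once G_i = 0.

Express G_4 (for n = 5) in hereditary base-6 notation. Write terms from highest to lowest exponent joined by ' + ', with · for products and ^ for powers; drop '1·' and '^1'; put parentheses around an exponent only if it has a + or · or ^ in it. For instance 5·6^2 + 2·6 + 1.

3·6^3 + 3·6^2 + 3·6 + 1

G_0=5  [base 2] 2^2 + 1  →[2↦3]→  3^3 + 1 = 28  −1 ⇒ G_1=27
G_1=27  [base 3] 3^3  →[3↦4]→  4^4 = 256  −1 ⇒ G_2=255
G_2=255  [base 4] 3·4^3 + 3·4^2 + 3·4 + 3  →[4↦5]→  3·5^3 + 3·5^2 + 3·5 + 3 = 468  −1 ⇒ G_3=467
G_3=467  [base 5] 3·5^3 + 3·5^2 + 3·5 + 2  →[5↦6]→  3·6^3 + 3·6^2 + 3·6 + 2 = 776  −1 ⇒ G_4=775
G_4=775  [base 6] 3·6^3 + 3·6^2 + 3·6 + 1  →[6↦7]→  3·7^3 + 3·7^2 + 3·7 + 1 = 1198  −1 ⇒ G_5=1197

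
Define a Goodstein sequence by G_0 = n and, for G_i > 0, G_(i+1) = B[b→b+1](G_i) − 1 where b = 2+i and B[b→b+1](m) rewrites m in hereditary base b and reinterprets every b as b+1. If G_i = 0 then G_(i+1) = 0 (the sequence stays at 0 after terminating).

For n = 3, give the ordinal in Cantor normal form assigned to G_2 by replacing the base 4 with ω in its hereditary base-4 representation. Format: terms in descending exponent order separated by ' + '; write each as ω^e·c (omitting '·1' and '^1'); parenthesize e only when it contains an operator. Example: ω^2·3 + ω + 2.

3

step 0: 3 = 2 + 1; sub 3 for 2: 3 + 1; = 4; G_1 = 4−1 = 3
step 1: 3 = 3; sub 4 for 3: 4; = 4; G_2 = 4−1 = 3
step 2: 3 = 3; sub 5 for 4: 3; = 3; G_3 = 3−1 = 2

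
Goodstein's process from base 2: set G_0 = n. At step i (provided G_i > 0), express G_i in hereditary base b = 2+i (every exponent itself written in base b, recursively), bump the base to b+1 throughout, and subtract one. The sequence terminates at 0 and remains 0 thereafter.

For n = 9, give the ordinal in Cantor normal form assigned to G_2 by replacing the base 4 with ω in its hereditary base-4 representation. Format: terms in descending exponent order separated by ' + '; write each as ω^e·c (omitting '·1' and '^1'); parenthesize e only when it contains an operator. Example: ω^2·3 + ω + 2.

base 2: 9 = 2^(2 + 1) + 1; at 3: 3^(3 + 1) + 1 = 82; next = 81
base 3: 81 = 3^(3 + 1); at 4: 4^(4 + 1) = 1024; next = 1023
base 4: 1023 = 3·4^4 + 3·4^3 + 3·4^2 + 3·4 + 3; at 5: 3·5^5 + 3·5^3 + 3·5^2 + 3·5 + 3 = 9843; next = 9842

ω^ω·3 + ω^3·3 + ω^2·3 + ω·3 + 3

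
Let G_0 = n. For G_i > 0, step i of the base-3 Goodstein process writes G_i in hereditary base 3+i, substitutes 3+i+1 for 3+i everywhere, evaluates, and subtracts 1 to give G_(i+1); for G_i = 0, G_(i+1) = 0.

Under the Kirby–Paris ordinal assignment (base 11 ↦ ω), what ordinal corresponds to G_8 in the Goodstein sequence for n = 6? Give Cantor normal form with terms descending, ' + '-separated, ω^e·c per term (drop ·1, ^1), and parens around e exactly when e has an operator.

4

[0] 6 ≡ 2·3 (base 3). Lift 4: 8. −1: 7.
[1] 7 ≡ 4 + 3 (base 4). Lift 5: 8. −1: 7.
[2] 7 ≡ 5 + 2 (base 5). Lift 6: 8. −1: 7.
[3] 7 ≡ 6 + 1 (base 6). Lift 7: 8. −1: 7.
[4] 7 ≡ 7 (base 7). Lift 8: 8. −1: 7.
[5] 7 ≡ 7 (base 8). Lift 9: 7. −1: 6.
[6] 6 ≡ 6 (base 9). Lift 10: 6. −1: 5.
[7] 5 ≡ 5 (base 10). Lift 11: 5. −1: 4.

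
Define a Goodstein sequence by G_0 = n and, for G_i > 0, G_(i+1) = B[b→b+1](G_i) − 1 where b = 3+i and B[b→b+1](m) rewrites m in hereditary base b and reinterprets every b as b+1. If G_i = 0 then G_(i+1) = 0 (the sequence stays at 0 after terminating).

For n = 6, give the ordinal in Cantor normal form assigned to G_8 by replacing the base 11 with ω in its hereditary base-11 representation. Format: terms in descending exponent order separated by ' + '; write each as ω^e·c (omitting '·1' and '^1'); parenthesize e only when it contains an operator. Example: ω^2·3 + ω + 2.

4

step 0: 6 = 2·3; sub 4 for 3: 2·4; = 8; G_1 = 8−1 = 7
step 1: 7 = 4 + 3; sub 5 for 4: 5 + 3; = 8; G_2 = 8−1 = 7
step 2: 7 = 5 + 2; sub 6 for 5: 6 + 2; = 8; G_3 = 8−1 = 7
step 3: 7 = 6 + 1; sub 7 for 6: 7 + 1; = 8; G_4 = 8−1 = 7
step 4: 7 = 7; sub 8 for 7: 8; = 8; G_5 = 8−1 = 7
step 5: 7 = 7; sub 9 for 8: 7; = 7; G_6 = 7−1 = 6
step 6: 6 = 6; sub 10 for 9: 6; = 6; G_7 = 6−1 = 5
step 7: 5 = 5; sub 11 for 10: 5; = 5; G_8 = 5−1 = 4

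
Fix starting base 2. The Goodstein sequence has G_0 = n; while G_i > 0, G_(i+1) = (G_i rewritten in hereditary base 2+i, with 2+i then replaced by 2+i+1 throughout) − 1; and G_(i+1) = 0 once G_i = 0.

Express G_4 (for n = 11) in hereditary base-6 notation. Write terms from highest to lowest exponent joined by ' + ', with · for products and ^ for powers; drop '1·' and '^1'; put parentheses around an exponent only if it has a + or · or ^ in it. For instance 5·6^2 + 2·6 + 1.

step 0: 11 = 2^(2 + 1) + 2 + 1; sub 3 for 2: 3^(3 + 1) + 3 + 1; = 85; G_1 = 85−1 = 84
step 1: 84 = 3^(3 + 1) + 3; sub 4 for 3: 4^(4 + 1) + 4; = 1028; G_2 = 1028−1 = 1027
step 2: 1027 = 4^(4 + 1) + 3; sub 5 for 4: 5^(5 + 1) + 3; = 15628; G_3 = 15628−1 = 15627
step 3: 15627 = 5^(5 + 1) + 2; sub 6 for 5: 6^(6 + 1) + 2; = 279938; G_4 = 279938−1 = 279937
step 4: 279937 = 6^(6 + 1) + 1; sub 7 for 6: 7^(7 + 1) + 1; = 5764802; G_5 = 5764802−1 = 5764801

6^(6 + 1) + 1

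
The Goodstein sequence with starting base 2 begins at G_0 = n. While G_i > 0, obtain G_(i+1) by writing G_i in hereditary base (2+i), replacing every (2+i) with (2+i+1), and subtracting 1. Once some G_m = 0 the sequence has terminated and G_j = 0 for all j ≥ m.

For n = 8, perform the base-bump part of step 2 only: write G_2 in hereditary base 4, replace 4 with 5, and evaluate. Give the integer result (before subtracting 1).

G_0 = 8. HB_2(8) = 2^(2 + 1). Bump = 81. G_1 = 80.
G_1 = 80. HB_3(80) = 2·3^3 + 2·3^2 + 2·3 + 2. Bump = 554. G_2 = 553.
G_2 = 553. HB_4(553) = 2·4^4 + 2·4^2 + 2·4 + 1. Bump = 6311. G_3 = 6310.

6311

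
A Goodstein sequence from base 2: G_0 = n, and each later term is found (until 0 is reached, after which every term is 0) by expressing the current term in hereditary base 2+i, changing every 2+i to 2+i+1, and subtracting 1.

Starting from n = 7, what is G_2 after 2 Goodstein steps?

259

(0) 7|_2 = 2^2 + 2 + 1 ↦ 3^3 + 3 + 1|_3 = 31 ⇒ 30
(1) 30|_3 = 3^3 + 3 ↦ 4^4 + 4|_4 = 260 ⇒ 259
(2) 259|_4 = 4^4 + 3 ↦ 5^5 + 3|_5 = 3128 ⇒ 3127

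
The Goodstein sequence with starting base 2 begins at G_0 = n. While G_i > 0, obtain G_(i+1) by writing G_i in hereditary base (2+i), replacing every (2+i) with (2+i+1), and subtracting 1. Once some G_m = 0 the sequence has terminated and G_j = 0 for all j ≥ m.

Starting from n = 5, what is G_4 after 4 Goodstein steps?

G_0 = 5. HB_2(5) = 2^2 + 1. Bump = 28. G_1 = 27.
G_1 = 27. HB_3(27) = 3^3. Bump = 256. G_2 = 255.
G_2 = 255. HB_4(255) = 3·4^3 + 3·4^2 + 3·4 + 3. Bump = 468. G_3 = 467.
G_3 = 467. HB_5(467) = 3·5^3 + 3·5^2 + 3·5 + 2. Bump = 776. G_4 = 775.
G_4 = 775. HB_6(775) = 3·6^3 + 3·6^2 + 3·6 + 1. Bump = 1198. G_5 = 1197.

775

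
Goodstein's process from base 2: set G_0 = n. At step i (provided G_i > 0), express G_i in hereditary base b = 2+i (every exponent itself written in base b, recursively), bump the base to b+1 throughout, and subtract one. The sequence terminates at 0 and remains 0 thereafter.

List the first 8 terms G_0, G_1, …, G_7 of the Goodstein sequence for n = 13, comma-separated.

13, 108, 1279, 16092, 280711, 5765998, 134219479, 3486786855

i=0: 13 = 2^(2 + 1) + 2^2 + 1 (b=2); 2→3: 3^(3 + 1) + 3^3 + 1 = 109; 109−1 = 108
i=1: 108 = 3^(3 + 1) + 3^3 (b=3); 3→4: 4^(4 + 1) + 4^4 = 1280; 1280−1 = 1279
i=2: 1279 = 4^(4 + 1) + 3·4^3 + 3·4^2 + 3·4 + 3 (b=4); 4→5: 5^(5 + 1) + 3·5^3 + 3·5^2 + 3·5 + 3 = 16093; 16093−1 = 16092
i=3: 16092 = 5^(5 + 1) + 3·5^3 + 3·5^2 + 3·5 + 2 (b=5); 5→6: 6^(6 + 1) + 3·6^3 + 3·6^2 + 3·6 + 2 = 280712; 280712−1 = 280711
i=4: 280711 = 6^(6 + 1) + 3·6^3 + 3·6^2 + 3·6 + 1 (b=6); 6→7: 7^(7 + 1) + 3·7^3 + 3·7^2 + 3·7 + 1 = 5765999; 5765999−1 = 5765998
i=5: 5765998 = 7^(7 + 1) + 3·7^3 + 3·7^2 + 3·7 (b=7); 7→8: 8^(8 + 1) + 3·8^3 + 3·8^2 + 3·8 = 134219480; 134219480−1 = 134219479
i=6: 134219479 = 8^(8 + 1) + 3·8^3 + 3·8^2 + 2·8 + 7 (b=8); 8→9: 9^(9 + 1) + 3·9^3 + 3·9^2 + 2·9 + 7 = 3486786856; 3486786856−1 = 3486786855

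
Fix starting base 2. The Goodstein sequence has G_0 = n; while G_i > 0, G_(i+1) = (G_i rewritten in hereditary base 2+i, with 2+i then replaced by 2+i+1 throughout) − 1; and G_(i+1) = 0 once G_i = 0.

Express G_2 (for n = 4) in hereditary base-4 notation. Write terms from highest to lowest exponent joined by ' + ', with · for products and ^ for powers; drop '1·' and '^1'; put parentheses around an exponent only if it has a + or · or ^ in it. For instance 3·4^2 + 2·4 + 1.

2·4^2 + 2·4 + 1

G_0=4  [base 2] 2^2  →[2↦3]→  3^3 = 27  −1 ⇒ G_1=26
G_1=26  [base 3] 2·3^2 + 2·3 + 2  →[3↦4]→  2·4^2 + 2·4 + 2 = 42  −1 ⇒ G_2=41
G_2=41  [base 4] 2·4^2 + 2·4 + 1  →[4↦5]→  2·5^2 + 2·5 + 1 = 61  −1 ⇒ G_3=60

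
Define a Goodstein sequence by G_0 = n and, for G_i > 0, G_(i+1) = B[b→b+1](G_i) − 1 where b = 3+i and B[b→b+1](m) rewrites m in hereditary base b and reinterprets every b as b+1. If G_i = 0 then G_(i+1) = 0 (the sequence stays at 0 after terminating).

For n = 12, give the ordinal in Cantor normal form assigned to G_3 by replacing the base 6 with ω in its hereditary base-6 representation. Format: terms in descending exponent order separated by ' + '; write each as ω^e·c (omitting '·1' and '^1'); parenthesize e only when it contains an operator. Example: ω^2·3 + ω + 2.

ω^2 + 1

i=0: 12 = 3^2 + 3 (b=3); 3→4: 4^2 + 4 = 20; 20−1 = 19
i=1: 19 = 4^2 + 3 (b=4); 4→5: 5^2 + 3 = 28; 28−1 = 27
i=2: 27 = 5^2 + 2 (b=5); 5→6: 6^2 + 2 = 38; 38−1 = 37
i=3: 37 = 6^2 + 1 (b=6); 6→7: 7^2 + 1 = 50; 50−1 = 49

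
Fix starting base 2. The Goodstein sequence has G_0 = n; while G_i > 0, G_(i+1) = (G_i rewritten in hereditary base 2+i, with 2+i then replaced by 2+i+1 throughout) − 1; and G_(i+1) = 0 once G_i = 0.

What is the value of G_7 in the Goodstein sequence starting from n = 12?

12 —HB2→ 2^(2 + 1) + 2^2 —bump→ 3^(3 + 1) + 3^3 = 108 —(−1)→ 107
107 —HB3→ 3^(3 + 1) + 2·3^2 + 2·3 + 2 —bump→ 4^(4 + 1) + 2·4^2 + 2·4 + 2 = 1066 —(−1)→ 1065
1065 —HB4→ 4^(4 + 1) + 2·4^2 + 2·4 + 1 —bump→ 5^(5 + 1) + 2·5^2 + 2·5 + 1 = 15686 —(−1)→ 15685
15685 —HB5→ 5^(5 + 1) + 2·5^2 + 2·5 —bump→ 6^(6 + 1) + 2·6^2 + 2·6 = 280020 —(−1)→ 280019
280019 —HB6→ 6^(6 + 1) + 2·6^2 + 6 + 5 —bump→ 7^(7 + 1) + 2·7^2 + 7 + 5 = 5764911 —(−1)→ 5764910
5764910 —HB7→ 7^(7 + 1) + 2·7^2 + 7 + 4 —bump→ 8^(8 + 1) + 2·8^2 + 8 + 4 = 134217868 —(−1)→ 134217867
134217867 —HB8→ 8^(8 + 1) + 2·8^2 + 8 + 3 —bump→ 9^(9 + 1) + 2·9^2 + 9 + 3 = 3486784575 —(−1)→ 3486784574
3486784574 —HB9→ 9^(9 + 1) + 2·9^2 + 9 + 2 —bump→ 10^(10 + 1) + 2·10^2 + 10 + 2 = 100000000212 —(−1)→ 100000000211

3486784574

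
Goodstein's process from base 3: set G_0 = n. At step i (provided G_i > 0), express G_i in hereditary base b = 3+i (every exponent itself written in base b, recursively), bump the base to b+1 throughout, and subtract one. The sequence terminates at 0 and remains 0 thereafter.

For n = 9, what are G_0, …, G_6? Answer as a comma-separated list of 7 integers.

(0) 9|_3 = 3^2 ↦ 4^2|_4 = 16 ⇒ 15
(1) 15|_4 = 3·4 + 3 ↦ 3·5 + 3|_5 = 18 ⇒ 17
(2) 17|_5 = 3·5 + 2 ↦ 3·6 + 2|_6 = 20 ⇒ 19
(3) 19|_6 = 3·6 + 1 ↦ 3·7 + 1|_7 = 22 ⇒ 21
(4) 21|_7 = 3·7 ↦ 3·8|_8 = 24 ⇒ 23
(5) 23|_8 = 2·8 + 7 ↦ 2·9 + 7|_9 = 25 ⇒ 24

9, 15, 17, 19, 21, 23, 24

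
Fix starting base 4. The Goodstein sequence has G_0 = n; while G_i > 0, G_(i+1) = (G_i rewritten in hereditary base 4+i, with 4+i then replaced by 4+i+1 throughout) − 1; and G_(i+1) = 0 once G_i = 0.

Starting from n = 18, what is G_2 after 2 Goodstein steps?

36

step 0: 18 = 4^2 + 2; sub 5 for 4: 5^2 + 2; = 27; G_1 = 27−1 = 26
step 1: 26 = 5^2 + 1; sub 6 for 5: 6^2 + 1; = 37; G_2 = 37−1 = 36
step 2: 36 = 6^2; sub 7 for 6: 7^2; = 49; G_3 = 49−1 = 48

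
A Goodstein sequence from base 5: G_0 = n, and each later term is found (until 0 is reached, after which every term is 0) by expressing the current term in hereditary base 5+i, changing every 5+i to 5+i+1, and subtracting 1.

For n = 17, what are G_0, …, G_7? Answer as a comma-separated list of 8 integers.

(0) 17|_5 = 3·5 + 2 ↦ 3·6 + 2|_6 = 20 ⇒ 19
(1) 19|_6 = 3·6 + 1 ↦ 3·7 + 1|_7 = 22 ⇒ 21
(2) 21|_7 = 3·7 ↦ 3·8|_8 = 24 ⇒ 23
(3) 23|_8 = 2·8 + 7 ↦ 2·9 + 7|_9 = 25 ⇒ 24
(4) 24|_9 = 2·9 + 6 ↦ 2·10 + 6|_10 = 26 ⇒ 25
(5) 25|_10 = 2·10 + 5 ↦ 2·11 + 5|_11 = 27 ⇒ 26
(6) 26|_11 = 2·11 + 4 ↦ 2·12 + 4|_12 = 28 ⇒ 27

17, 19, 21, 23, 24, 25, 26, 27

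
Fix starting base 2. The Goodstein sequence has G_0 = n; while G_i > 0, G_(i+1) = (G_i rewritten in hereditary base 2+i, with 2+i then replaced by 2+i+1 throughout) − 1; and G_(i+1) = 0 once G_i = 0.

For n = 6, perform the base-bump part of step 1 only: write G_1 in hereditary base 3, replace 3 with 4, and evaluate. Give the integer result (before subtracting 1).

258

step 0: 6 = 2^2 + 2; sub 3 for 2: 3^3 + 3; = 30; G_1 = 30−1 = 29
step 1: 29 = 3^3 + 2; sub 4 for 3: 4^4 + 2; = 258; G_2 = 258−1 = 257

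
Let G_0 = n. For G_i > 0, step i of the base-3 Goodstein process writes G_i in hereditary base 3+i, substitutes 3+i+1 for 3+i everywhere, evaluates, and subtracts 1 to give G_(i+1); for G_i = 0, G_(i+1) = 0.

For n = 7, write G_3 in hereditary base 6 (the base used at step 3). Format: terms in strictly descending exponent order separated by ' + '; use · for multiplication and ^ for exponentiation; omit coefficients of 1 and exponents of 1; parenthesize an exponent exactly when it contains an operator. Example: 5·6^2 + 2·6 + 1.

(0) 7|_3 = 2·3 + 1 ↦ 2·4 + 1|_4 = 9 ⇒ 8
(1) 8|_4 = 2·4 ↦ 2·5|_5 = 10 ⇒ 9
(2) 9|_5 = 5 + 4 ↦ 6 + 4|_6 = 10 ⇒ 9

6 + 3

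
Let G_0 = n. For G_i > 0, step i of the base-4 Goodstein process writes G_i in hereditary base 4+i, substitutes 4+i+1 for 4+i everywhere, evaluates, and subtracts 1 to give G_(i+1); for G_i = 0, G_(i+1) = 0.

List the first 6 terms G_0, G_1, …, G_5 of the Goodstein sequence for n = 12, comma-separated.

base 4: 12 = 3·4; at 5: 3·5 = 15; next = 14
base 5: 14 = 2·5 + 4; at 6: 2·6 + 4 = 16; next = 15
base 6: 15 = 2·6 + 3; at 7: 2·7 + 3 = 17; next = 16
base 7: 16 = 2·7 + 2; at 8: 2·8 + 2 = 18; next = 17
base 8: 17 = 2·8 + 1; at 9: 2·9 + 1 = 19; next = 18

12, 14, 15, 16, 17, 18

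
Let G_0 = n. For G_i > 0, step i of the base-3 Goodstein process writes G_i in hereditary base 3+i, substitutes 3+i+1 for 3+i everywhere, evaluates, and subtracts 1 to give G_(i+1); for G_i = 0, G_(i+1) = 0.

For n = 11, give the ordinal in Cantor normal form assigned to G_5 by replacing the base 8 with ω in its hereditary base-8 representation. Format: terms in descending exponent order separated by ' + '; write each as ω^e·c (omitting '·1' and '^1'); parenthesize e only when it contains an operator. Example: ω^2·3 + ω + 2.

G_0=11  [base 3] 3^2 + 2  →[3↦4]→  4^2 + 2 = 18  −1 ⇒ G_1=17
G_1=17  [base 4] 4^2 + 1  →[4↦5]→  5^2 + 1 = 26  −1 ⇒ G_2=25
G_2=25  [base 5] 5^2  →[5↦6]→  6^2 = 36  −1 ⇒ G_3=35
G_3=35  [base 6] 5·6 + 5  →[6↦7]→  5·7 + 5 = 40  −1 ⇒ G_4=39
G_4=39  [base 7] 5·7 + 4  →[7↦8]→  5·8 + 4 = 44  −1 ⇒ G_5=43

ω·5 + 3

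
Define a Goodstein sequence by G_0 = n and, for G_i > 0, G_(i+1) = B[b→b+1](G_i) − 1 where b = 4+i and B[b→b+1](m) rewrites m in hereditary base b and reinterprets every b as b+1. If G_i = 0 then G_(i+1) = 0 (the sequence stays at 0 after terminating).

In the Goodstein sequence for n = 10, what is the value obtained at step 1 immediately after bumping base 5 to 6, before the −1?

[0] 10 ≡ 2·4 + 2 (base 4). Lift 5: 12. −1: 11.
[1] 11 ≡ 2·5 + 1 (base 5). Lift 6: 13. −1: 12.

13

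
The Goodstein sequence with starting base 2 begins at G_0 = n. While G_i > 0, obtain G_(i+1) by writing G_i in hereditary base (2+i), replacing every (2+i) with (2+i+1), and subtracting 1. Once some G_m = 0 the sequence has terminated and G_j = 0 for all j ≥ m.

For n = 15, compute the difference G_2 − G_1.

1172

G_0 = 15. HB_2(15) = 2^(2 + 1) + 2^2 + 2 + 1. Bump = 112. G_1 = 111.
G_1 = 111. HB_3(111) = 3^(3 + 1) + 3^3 + 3. Bump = 1284. G_2 = 1283.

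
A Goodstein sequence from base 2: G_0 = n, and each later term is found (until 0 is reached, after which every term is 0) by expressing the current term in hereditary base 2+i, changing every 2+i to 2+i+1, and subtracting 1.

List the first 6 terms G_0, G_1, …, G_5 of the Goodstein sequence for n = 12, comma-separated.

i=0: 12 = 2^(2 + 1) + 2^2 (b=2); 2→3: 3^(3 + 1) + 3^3 = 108; 108−1 = 107
i=1: 107 = 3^(3 + 1) + 2·3^2 + 2·3 + 2 (b=3); 3→4: 4^(4 + 1) + 2·4^2 + 2·4 + 2 = 1066; 1066−1 = 1065
i=2: 1065 = 4^(4 + 1) + 2·4^2 + 2·4 + 1 (b=4); 4→5: 5^(5 + 1) + 2·5^2 + 2·5 + 1 = 15686; 15686−1 = 15685
i=3: 15685 = 5^(5 + 1) + 2·5^2 + 2·5 (b=5); 5→6: 6^(6 + 1) + 2·6^2 + 2·6 = 280020; 280020−1 = 280019
i=4: 280019 = 6^(6 + 1) + 2·6^2 + 6 + 5 (b=6); 6→7: 7^(7 + 1) + 2·7^2 + 7 + 5 = 5764911; 5764911−1 = 5764910

12, 107, 1065, 15685, 280019, 5764910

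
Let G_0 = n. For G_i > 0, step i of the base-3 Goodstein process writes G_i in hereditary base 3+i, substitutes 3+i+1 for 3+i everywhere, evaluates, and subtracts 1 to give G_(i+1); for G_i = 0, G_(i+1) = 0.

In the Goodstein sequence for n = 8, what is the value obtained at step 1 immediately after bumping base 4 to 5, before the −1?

base 3: 8 = 2·3 + 2; at 4: 2·4 + 2 = 10; next = 9
base 4: 9 = 2·4 + 1; at 5: 2·5 + 1 = 11; next = 10

11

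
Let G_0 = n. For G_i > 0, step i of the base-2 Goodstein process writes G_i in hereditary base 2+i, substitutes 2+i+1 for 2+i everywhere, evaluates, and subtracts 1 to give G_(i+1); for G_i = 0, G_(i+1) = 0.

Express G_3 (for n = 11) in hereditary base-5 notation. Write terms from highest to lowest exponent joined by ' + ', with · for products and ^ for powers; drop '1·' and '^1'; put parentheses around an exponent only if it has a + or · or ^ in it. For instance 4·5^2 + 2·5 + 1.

5^(5 + 1) + 2

(0) 11|_2 = 2^(2 + 1) + 2 + 1 ↦ 3^(3 + 1) + 3 + 1|_3 = 85 ⇒ 84
(1) 84|_3 = 3^(3 + 1) + 3 ↦ 4^(4 + 1) + 4|_4 = 1028 ⇒ 1027
(2) 1027|_4 = 4^(4 + 1) + 3 ↦ 5^(5 + 1) + 3|_5 = 15628 ⇒ 15627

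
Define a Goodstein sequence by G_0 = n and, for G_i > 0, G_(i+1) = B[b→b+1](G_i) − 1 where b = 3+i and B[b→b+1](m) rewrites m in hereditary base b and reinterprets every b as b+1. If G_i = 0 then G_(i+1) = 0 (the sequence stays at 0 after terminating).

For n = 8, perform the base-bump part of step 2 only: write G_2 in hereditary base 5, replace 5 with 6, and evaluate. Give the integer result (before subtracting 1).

8 —HB3→ 2·3 + 2 —bump→ 2·4 + 2 = 10 —(−1)→ 9
9 —HB4→ 2·4 + 1 —bump→ 2·5 + 1 = 11 —(−1)→ 10
10 —HB5→ 2·5 —bump→ 2·6 = 12 —(−1)→ 11

12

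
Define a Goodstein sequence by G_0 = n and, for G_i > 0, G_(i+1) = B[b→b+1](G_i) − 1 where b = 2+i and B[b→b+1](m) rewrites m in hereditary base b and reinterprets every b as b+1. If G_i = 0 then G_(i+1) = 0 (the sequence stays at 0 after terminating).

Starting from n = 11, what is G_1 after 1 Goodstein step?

84

base 2: 11 = 2^(2 + 1) + 2 + 1; at 3: 3^(3 + 1) + 3 + 1 = 85; next = 84
base 3: 84 = 3^(3 + 1) + 3; at 4: 4^(4 + 1) + 4 = 1028; next = 1027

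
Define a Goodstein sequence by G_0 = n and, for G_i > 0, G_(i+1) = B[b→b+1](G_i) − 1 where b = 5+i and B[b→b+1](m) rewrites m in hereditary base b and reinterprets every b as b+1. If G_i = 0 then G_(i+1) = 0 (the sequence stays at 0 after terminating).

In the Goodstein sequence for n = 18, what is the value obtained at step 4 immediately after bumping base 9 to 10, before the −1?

G_0 = 18. HB_5(18) = 3·5 + 3. Bump = 21. G_1 = 20.
G_1 = 20. HB_6(20) = 3·6 + 2. Bump = 23. G_2 = 22.
G_2 = 22. HB_7(22) = 3·7 + 1. Bump = 25. G_3 = 24.
G_3 = 24. HB_8(24) = 3·8. Bump = 27. G_4 = 26.
G_4 = 26. HB_9(26) = 2·9 + 8. Bump = 28. G_5 = 27.

28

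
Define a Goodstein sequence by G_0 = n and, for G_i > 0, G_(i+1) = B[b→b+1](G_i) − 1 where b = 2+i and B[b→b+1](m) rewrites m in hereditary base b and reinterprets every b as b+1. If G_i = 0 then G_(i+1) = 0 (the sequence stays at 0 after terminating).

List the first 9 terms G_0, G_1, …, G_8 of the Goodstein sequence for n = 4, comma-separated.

4 —HB2→ 2^2 —bump→ 3^3 = 27 —(−1)→ 26
26 —HB3→ 2·3^2 + 2·3 + 2 —bump→ 2·4^2 + 2·4 + 2 = 42 —(−1)→ 41
41 —HB4→ 2·4^2 + 2·4 + 1 —bump→ 2·5^2 + 2·5 + 1 = 61 —(−1)→ 60
60 —HB5→ 2·5^2 + 2·5 —bump→ 2·6^2 + 2·6 = 84 —(−1)→ 83
83 —HB6→ 2·6^2 + 6 + 5 —bump→ 2·7^2 + 7 + 5 = 110 —(−1)→ 109
109 —HB7→ 2·7^2 + 7 + 4 —bump→ 2·8^2 + 8 + 4 = 140 —(−1)→ 139
139 —HB8→ 2·8^2 + 8 + 3 —bump→ 2·9^2 + 9 + 3 = 174 —(−1)→ 173
173 —HB9→ 2·9^2 + 9 + 2 —bump→ 2·10^2 + 10 + 2 = 212 —(−1)→ 211

4, 26, 41, 60, 83, 109, 139, 173, 211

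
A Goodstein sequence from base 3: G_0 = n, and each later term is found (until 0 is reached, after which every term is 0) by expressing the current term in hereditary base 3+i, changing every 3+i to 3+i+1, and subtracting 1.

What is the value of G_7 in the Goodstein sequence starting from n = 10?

39

base 3: 10 = 3^2 + 1; at 4: 4^2 + 1 = 17; next = 16
base 4: 16 = 4^2; at 5: 5^2 = 25; next = 24
base 5: 24 = 4·5 + 4; at 6: 4·6 + 4 = 28; next = 27
base 6: 27 = 4·6 + 3; at 7: 4·7 + 3 = 31; next = 30
base 7: 30 = 4·7 + 2; at 8: 4·8 + 2 = 34; next = 33
base 8: 33 = 4·8 + 1; at 9: 4·9 + 1 = 37; next = 36
base 9: 36 = 4·9; at 10: 4·10 = 40; next = 39
base 10: 39 = 3·10 + 9; at 11: 3·11 + 9 = 42; next = 41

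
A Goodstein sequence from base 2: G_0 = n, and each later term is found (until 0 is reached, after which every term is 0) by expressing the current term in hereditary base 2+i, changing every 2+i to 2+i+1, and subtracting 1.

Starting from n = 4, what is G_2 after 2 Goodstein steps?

41

step 0: 4 = 2^2; sub 3 for 2: 3^3; = 27; G_1 = 27−1 = 26
step 1: 26 = 2·3^2 + 2·3 + 2; sub 4 for 3: 2·4^2 + 2·4 + 2; = 42; G_2 = 42−1 = 41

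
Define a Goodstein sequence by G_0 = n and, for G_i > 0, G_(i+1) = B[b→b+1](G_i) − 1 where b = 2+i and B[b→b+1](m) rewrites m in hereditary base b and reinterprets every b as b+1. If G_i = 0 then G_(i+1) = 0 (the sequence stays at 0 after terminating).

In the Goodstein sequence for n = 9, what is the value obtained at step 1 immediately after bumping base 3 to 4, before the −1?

1024

(0) 9|_2 = 2^(2 + 1) + 1 ↦ 3^(3 + 1) + 1|_3 = 82 ⇒ 81
(1) 81|_3 = 3^(3 + 1) ↦ 4^(4 + 1)|_4 = 1024 ⇒ 1023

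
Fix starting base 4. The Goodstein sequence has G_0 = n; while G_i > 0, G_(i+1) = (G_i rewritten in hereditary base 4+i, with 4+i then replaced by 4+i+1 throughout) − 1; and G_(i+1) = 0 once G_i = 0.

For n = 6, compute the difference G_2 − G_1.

base 4: 6 = 4 + 2; at 5: 5 + 2 = 7; next = 6
base 5: 6 = 5 + 1; at 6: 6 + 1 = 7; next = 6

0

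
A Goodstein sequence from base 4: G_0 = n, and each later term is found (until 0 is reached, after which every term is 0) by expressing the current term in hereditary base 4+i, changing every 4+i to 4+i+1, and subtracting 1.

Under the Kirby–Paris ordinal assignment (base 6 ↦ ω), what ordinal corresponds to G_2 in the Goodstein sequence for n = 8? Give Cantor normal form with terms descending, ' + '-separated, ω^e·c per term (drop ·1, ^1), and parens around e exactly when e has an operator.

step 0: 8 = 2·4; sub 5 for 4: 2·5; = 10; G_1 = 10−1 = 9
step 1: 9 = 5 + 4; sub 6 for 5: 6 + 4; = 10; G_2 = 10−1 = 9

ω + 3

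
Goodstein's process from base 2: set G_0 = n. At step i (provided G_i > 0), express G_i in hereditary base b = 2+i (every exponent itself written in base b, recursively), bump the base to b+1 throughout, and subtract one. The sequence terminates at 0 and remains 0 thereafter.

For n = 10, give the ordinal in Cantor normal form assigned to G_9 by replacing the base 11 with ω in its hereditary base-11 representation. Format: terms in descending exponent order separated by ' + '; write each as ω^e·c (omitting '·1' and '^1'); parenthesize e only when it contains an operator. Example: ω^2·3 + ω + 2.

ω^ω·5 + ω^5·5 + ω^4·5 + ω^3·5 + ω^2·5 + ω·5

10 —HB2→ 2^(2 + 1) + 2 —bump→ 3^(3 + 1) + 3 = 84 —(−1)→ 83
83 —HB3→ 3^(3 + 1) + 2 —bump→ 4^(4 + 1) + 2 = 1026 —(−1)→ 1025
1025 —HB4→ 4^(4 + 1) + 1 —bump→ 5^(5 + 1) + 1 = 15626 —(−1)→ 15625
15625 —HB5→ 5^(5 + 1) —bump→ 6^(6 + 1) = 279936 —(−1)→ 279935
279935 —HB6→ 5·6^6 + 5·6^5 + 5·6^4 + 5·6^3 + 5·6^2 + 5·6 + 5 —bump→ 5·7^7 + 5·7^5 + 5·7^4 + 5·7^3 + 5·7^2 + 5·7 + 5 = 4215755 —(−1)→ 4215754
4215754 —HB7→ 5·7^7 + 5·7^5 + 5·7^4 + 5·7^3 + 5·7^2 + 5·7 + 4 —bump→ 5·8^8 + 5·8^5 + 5·8^4 + 5·8^3 + 5·8^2 + 5·8 + 4 = 84073324 —(−1)→ 84073323
84073323 —HB8→ 5·8^8 + 5·8^5 + 5·8^4 + 5·8^3 + 5·8^2 + 5·8 + 3 —bump→ 5·9^9 + 5·9^5 + 5·9^4 + 5·9^3 + 5·9^2 + 5·9 + 3 = 1937434593 —(−1)→ 1937434592
1937434592 —HB9→ 5·9^9 + 5·9^5 + 5·9^4 + 5·9^3 + 5·9^2 + 5·9 + 2 —bump→ 5·10^10 + 5·10^5 + 5·10^4 + 5·10^3 + 5·10^2 + 5·10 + 2 = 50000555552 —(−1)→ 50000555551
50000555551 —HB10→ 5·10^10 + 5·10^5 + 5·10^4 + 5·10^3 + 5·10^2 + 5·10 + 1 —bump→ 5·11^11 + 5·11^5 + 5·11^4 + 5·11^3 + 5·11^2 + 5·11 + 1 = 1426559238831 —(−1)→ 1426559238830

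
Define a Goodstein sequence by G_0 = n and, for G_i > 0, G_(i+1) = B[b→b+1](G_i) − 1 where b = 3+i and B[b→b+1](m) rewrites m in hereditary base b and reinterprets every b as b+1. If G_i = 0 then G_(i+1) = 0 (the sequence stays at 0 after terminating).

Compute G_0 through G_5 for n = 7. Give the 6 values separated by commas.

7, 8, 9, 9, 9, 9

i=0: 7 = 2·3 + 1 (b=3); 3→4: 2·4 + 1 = 9; 9−1 = 8
i=1: 8 = 2·4 (b=4); 4→5: 2·5 = 10; 10−1 = 9
i=2: 9 = 5 + 4 (b=5); 5→6: 6 + 4 = 10; 10−1 = 9
i=3: 9 = 6 + 3 (b=6); 6→7: 7 + 3 = 10; 10−1 = 9
i=4: 9 = 7 + 2 (b=7); 7→8: 8 + 2 = 10; 10−1 = 9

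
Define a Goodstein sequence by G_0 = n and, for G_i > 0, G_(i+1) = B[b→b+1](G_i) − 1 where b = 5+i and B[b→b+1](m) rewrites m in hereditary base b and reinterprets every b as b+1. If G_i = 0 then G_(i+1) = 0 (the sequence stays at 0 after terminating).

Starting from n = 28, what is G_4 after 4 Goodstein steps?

[0] 28 ≡ 5^2 + 3 (base 5). Lift 6: 39. −1: 38.
[1] 38 ≡ 6^2 + 2 (base 6). Lift 7: 51. −1: 50.
[2] 50 ≡ 7^2 + 1 (base 7). Lift 8: 65. −1: 64.
[3] 64 ≡ 8^2 (base 8). Lift 9: 81. −1: 80.
[4] 80 ≡ 8·9 + 8 (base 9). Lift 10: 88. −1: 87.

80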